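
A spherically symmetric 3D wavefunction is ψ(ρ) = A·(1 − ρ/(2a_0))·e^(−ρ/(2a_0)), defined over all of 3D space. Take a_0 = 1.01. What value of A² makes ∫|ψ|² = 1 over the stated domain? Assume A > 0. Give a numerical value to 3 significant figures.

A^2 ≈ 0.0386

We need A² ∫|f|² 4πρ² dρ = 1, taking the integral from 0 to ∞.
Using ∫₀^∞ ρⁿ e^(−αρ) dρ = n!/αⁿ⁺¹, ∫|ψ|² 4πρ² dρ = A²·(8·π·a_0^3).
So A² = (8·π·a_0^3)^(−1).
Substituting a_0 = 1.01 gives A² = 0.03862, so A = 0.1965.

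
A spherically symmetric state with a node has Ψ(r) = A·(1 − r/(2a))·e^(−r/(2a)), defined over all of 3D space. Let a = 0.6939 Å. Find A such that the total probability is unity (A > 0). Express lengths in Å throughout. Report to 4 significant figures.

Require ∫ |Ψ|² 4πr² dr = 1 over the whole domain.
With ∫₀^∞ r^4 e^(−αr) dr = 4!/α^5, carrying out the integral gives A² · 8·π·a^3.
Hence A² = 1/[8·π·a^3].
With a = 0.6939: A² = 0.11909 and A = 0.34509.

A ≈ 0.3451 Å^(-3/2)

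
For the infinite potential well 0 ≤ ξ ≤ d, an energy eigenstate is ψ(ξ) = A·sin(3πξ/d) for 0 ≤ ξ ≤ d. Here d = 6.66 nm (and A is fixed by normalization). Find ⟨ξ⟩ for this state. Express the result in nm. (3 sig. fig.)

⟨ξ⟩ = ∫ ξ |ψ|² dξ over the full domain.
Using sin²θ = (1 − cos 2θ)/2, since the A² factors cancel between numerator and denominator, ⟨ξ⟩ = d/2.
Putting d = 6.66 gives 3.330.

⟨ξ⟩ ≈ 3.33 nm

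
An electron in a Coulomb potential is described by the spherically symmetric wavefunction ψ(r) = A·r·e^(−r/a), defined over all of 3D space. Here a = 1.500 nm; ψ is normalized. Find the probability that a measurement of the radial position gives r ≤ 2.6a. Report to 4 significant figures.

P = ∫ |ψ|² 4πr² dr over r ≤ 2.6a.
The full normalization integral is A²·[3·π·a^5] = 1, fixing A².
In terms of u = r/a (A², 4π and the length scale all cancel between numerator and denominator), P = [∫_{0}^{2.6} u^4·e^(-2·u) du] / [∫_{0}^{∞} u^4·e^(-2·u) du].
An antiderivative of u^4·e^(-2·u) is -(u^4/2 + u^3 + 3·u^2/2 + 3·u/2 + 3/4)·e^(-2·u); evaluating from 0 to 2.6 gives ≈ 0.445404, while the full integral is 3/4.
Taking the ratio yields P = 0.59387.

P ≈ 0.5939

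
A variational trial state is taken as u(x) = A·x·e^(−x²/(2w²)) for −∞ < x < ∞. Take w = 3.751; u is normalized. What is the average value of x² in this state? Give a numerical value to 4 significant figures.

⟨x^2⟩ ≈ 21.11

By definition ⟨x²⟩ = ∫ x^2 |u(x)|² dx.
The ratio of the moment integral to the normalization integral gives ⟨x²⟩ = 3·w^2/2.
Putting w = 3.751 gives 21.105.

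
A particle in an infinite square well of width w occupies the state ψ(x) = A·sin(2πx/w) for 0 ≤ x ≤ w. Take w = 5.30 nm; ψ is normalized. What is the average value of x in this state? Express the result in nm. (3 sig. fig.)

The expectation value is the |ψ|²-weighted average of x: ∫ x|ψ|² dx.
Since the A² factors cancel between numerator and denominator, ⟨x⟩ = w/2.
With w = 5.30, ⟨x⟩ = 2.650.

⟨x⟩ ≈ 2.65 nm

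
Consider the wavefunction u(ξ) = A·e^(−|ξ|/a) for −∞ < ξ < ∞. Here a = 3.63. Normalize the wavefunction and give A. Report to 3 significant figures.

We need A² ∫|f|² dξ = 1, taking the integral from −∞ to ∞.
The integral (without the A² prefactor) comes out to a.
Setting this equal to 1 gives A² = 1/(a).
With a = 3.63: A² = 0.2755 and A = 0.5249.

A ≈ 0.525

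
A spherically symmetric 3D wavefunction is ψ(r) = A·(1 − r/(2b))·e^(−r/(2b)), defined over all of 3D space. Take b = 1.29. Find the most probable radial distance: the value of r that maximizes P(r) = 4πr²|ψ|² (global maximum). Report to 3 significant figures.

Differentiate P(r) = 4πr²|ψ|² with respect to r and set to zero.
This gives r = b·(√(5) + 3).
With b = 1.29, the most probable radial distance is 6.755.

r ≈ 6.75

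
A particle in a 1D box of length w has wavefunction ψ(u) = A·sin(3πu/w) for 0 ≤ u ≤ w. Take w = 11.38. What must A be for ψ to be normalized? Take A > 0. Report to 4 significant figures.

A ≈ 0.4192

Normalization requires ∫|ψ|² du = 1, integrated from 0 to w.
With ψ = A·sin(3πu/w), the integral evaluates to A²·[w/2].
Plugging in w = 11.38 yields A = 0.41922.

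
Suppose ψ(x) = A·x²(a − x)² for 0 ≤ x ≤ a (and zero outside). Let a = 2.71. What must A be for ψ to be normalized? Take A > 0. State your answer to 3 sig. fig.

The normalization condition is ∫|ψ|² dx = 1 from 0 to a.
Expanding the polynomial and integrating term by term, carrying out the integral gives A² · a^9/630.
Substituting a = 2.71 gives A² = 0.07991, so A = 0.2827.

A ≈ 0.283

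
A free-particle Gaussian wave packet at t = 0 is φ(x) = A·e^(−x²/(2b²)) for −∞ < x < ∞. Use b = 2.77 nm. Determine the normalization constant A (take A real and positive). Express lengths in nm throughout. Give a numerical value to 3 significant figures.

A ≈ 0.451 nm^(-1/2)

Require ∫ |φ|² dx = 1 over the whole domain.
∫|φ|² dx = A²·(√(π)·b).
So A² = (√(π)·b)^(−1).
Substituting b = 2.77 gives A² = 0.2037, so A = 0.4513.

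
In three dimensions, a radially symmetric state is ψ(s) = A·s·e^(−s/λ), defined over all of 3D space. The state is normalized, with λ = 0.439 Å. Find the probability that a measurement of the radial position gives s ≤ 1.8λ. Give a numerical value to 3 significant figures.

P = ∫ |ψ|² 4πs² ds over s ≤ 1.8λ.
Normalization gives A² = 1/(3·π·λ^5).
Let u = s/λ; then A², 4π and the length scale all cancel, so P = ∫_{0}^{1.8} u^4·e^(-2·u) du ÷ ∫_{0}^{∞} u^4·e^(-2·u) du.
Using ∫ u^4·e^(-2·u) du = -(u^4/2 + u^3 + 3·u^2/2 + 3·u/2 + 3/4)·e^(-2·u), the numerator is ≈ 0.22017 and the denominator is 3/4.
The region integral divided by the full integral gives P = 0.2936.

P ≈ 0.294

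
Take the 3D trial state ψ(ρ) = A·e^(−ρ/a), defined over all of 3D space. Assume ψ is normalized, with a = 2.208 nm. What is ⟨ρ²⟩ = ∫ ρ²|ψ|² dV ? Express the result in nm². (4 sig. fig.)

⟨ρ²⟩ = ∫ ρ^2 |ψ|² 4πρ² dρ over the full domain.
The ratio of the moment integral to the normalization integral gives ⟨ρ²⟩ = 3·a^2.
With a = 2.208, ⟨ρ^2⟩ = 14.626.

⟨ρ^2⟩ ≈ 14.63 nm^2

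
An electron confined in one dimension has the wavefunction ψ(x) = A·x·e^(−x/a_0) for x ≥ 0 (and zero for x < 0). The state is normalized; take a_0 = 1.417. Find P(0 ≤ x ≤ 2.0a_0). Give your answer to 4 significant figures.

The probability is P = ∫ |ψ|² dx over [0, 2.0a_0].
Since A² = 1/(a_0^3/4), this is the region integral divided by the full normalization integral.
Let u = x/a_0; then A² and the length scale cancel, so P = ∫_{0}^{2.0} u^2·e^(-2·u) du ÷ ∫_{0}^{∞} u^2·e^(-2·u) du.
With ∫ u^2·e^(-2·u) du = -(2·u^2 + 2·u + 1)·e^(-2·u)/4 + C, the region integral is 1/4 - 13·e^(-4)/4 and the full one is 1/4.
Evaluating gives P = 0.76190.

P ≈ 0.7619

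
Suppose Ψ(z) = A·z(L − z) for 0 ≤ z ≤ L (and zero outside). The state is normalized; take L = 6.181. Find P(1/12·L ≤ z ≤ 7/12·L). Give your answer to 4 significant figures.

P ≈ 0.6483

The probability is P = ∫ |Ψ|² dz over [1/12·L, 7/12·L].
The normalization integral ∫|Ψ|²dz over the whole domain equals L^5/30·A², and A² cancels in the ratio.
Let u = z/L; then A² and the length scale cancel, so P = ∫_{1/12}^{7/12} u^2·(1 - u)^2 du ÷ ∫_{0}^{1} u^2·(1 - u)^2 du.
With ∫ u^2·(1 - u)^2 du = u^3·(6·u^2 - 15·u + 10)/30 + C, the region integral is ≈ 0.0216098 and the full one is 1/30.
Taking the ratio, P = 4481/6912.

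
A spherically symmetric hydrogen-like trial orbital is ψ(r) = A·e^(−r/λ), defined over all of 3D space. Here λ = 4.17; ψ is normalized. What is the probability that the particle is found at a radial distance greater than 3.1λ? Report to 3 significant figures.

P ≈ 0.0536

Integrate the radial probability density 4πr²|ψ|² over r > 3.1λ.
A² is fixed by ∫₀^∞ 4πr²|ψ|² dr = 1, i.e. A² = (π·λ^3)^(−1).
Substituting u = r/λ, A², 4π and the length scale all cancel in the ratio: P = ∫_{3.1}^{∞} u^2·e^(-2·u) du / ∫_{0}^{∞} u^2·e^(-2·u) du.
An antiderivative of u^2·e^(-2·u) is -(2·u^2 + 2·u + 1)·e^(-2·u)/4; evaluating from 3.1 to ∞ gives 1321·e^(-31/5)/200, while the full integral is 1/4.
This evaluates to P = 0.05362.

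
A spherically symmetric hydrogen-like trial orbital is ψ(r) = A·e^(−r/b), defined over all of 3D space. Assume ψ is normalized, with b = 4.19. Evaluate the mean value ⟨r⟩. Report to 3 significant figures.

⟨r⟩ ≈ 6.29

The expectation value is the |ψ|²-weighted average of r: ∫ r|ψ|² 4πr² dr.
Using ∫₀^∞ rⁿ e^(−αr) dr = n!/αⁿ⁺¹, the ratio of the moment integral to the normalization integral gives ⟨r⟩ = 3·b/2.
Putting b = 4.19 gives 6.285.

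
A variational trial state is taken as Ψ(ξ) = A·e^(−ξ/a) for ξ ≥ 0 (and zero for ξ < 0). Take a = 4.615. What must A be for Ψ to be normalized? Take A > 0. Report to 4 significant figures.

A ≈ 0.6583

The normalization condition is ∫|Ψ|² dξ = 1 from 0 to ∞.
∫|Ψ|² dξ = A²·(a/2).
Setting this equal to 1 gives A² = 1/(a/2).
Plugging in a = 4.615 yields A = 0.65831.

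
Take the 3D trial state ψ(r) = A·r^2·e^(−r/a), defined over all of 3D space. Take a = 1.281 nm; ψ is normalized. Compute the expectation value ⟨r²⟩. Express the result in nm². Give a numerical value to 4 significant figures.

⟨r²⟩ = ∫ r^2 |ψ|² 4πr² dr over the full domain.
The ratio of the moment integral to the normalization integral gives ⟨r²⟩ = 14·a^2.
Putting a = 1.281 gives 22.973.

⟨r^2⟩ ≈ 22.97 nm^2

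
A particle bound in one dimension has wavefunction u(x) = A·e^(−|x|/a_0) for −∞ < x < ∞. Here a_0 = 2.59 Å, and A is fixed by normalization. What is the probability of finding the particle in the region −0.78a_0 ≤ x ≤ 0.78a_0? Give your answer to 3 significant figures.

The probability is P = ∫ |u|² dx over [−0.78a_0, 0.78a_0].
The normalization integral ∫|u|²dx over the whole domain equals a_0·A², and A² cancels in the ratio.
By symmetry take twice the x ≥ 0 contribution in numerator and denominator; the 2's cancel. Let t = x/a_0; then A² and the length scale cancel, so P = ∫_{0}^{0.78} e^(-2·t) dt ÷ ∫_{0}^{∞} e^(-2·t) dt.
Using ∫ e^(-2·t) dt = -e^(-2·t)/2, the numerator is 1/2 - e^(-39/25)/2 and the denominator is 1/2.
The result is P = 0.7899.

P ≈ 0.790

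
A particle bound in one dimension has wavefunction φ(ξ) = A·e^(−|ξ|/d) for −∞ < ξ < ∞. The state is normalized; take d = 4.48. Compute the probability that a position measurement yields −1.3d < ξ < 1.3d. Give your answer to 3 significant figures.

The probability is P = ∫ |φ|² dξ over [−1.3d, 1.3d].
With A² fixed by ∫|φ|² = 1, i.e. A² = (d)^(−1), substitute and integrate.
By symmetry take twice the ξ ≥ 0 contribution in numerator and denominator; the 2's cancel. In terms of u = ξ/d (A² and the length scale cancel between numerator and denominator), P = [∫_{0}^{1.3} e^(-2·u) du] / [∫_{0}^{∞} e^(-2·u) du].
An antiderivative of e^(-2·u) is -e^(-2·u)/2; evaluating from 0 to 1.3 gives 1/2 - e^(-13/5)/2, while the full integral is 1/2.
This works out to P = 0.9257.

P ≈ 0.926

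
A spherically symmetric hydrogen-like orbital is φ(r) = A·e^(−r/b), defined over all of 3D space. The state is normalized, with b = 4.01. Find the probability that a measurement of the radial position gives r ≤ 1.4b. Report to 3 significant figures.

P ≈ 0.531

P = ∫ |φ|² 4πr² dr over r ≤ 1.4b.
Normalization gives A² = 1/(π·b^3).
Substituting u = r/b, A², 4π and the length scale all cancel in the ratio: P = ∫_{0}^{1.4} u^2·e^(-2·u) du / ∫_{0}^{∞} u^2·e^(-2·u) du.
An antiderivative of u^2·e^(-2·u) is -(2·u^2 + 2·u + 1)·e^(-2·u)/4; evaluating from 0 to 1.4 gives 1/4 - 193·e^(-14/5)/100, while the full integral is 1/4.
The region integral divided by the full integral gives P = 0.5305.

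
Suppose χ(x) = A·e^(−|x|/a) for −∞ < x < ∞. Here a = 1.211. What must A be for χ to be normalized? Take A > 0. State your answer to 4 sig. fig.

We need A² ∫|f|² dx = 1, taking the integral from −∞ to ∞.
With χ = A·e^(−|x|/a), the integral evaluates to A²·[a].
So A² = (a)^(−1).
Plugging in a = 1.211 yields A = 0.90872.

A ≈ 0.9087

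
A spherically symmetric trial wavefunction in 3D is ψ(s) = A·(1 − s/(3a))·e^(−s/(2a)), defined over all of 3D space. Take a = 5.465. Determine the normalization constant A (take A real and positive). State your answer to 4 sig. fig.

The normalization condition is ∫|ψ|² 4πs² ds = 1 from 0 to ∞.
The angular integral contributes 4π, leaving ∫₀^∞ s²|ψ|² ds.
Recall ∫₀^∞ s^m e^(−s/β) ds = m!·β^(m+1), with ψ = A·(1 − s/(3a))·e^(−s/(2a)), the integral evaluates to A²·[8·π·a^3/3].
With a = 5.465: A² = 0.00073133 and A = 0.027043.

A ≈ 0.02704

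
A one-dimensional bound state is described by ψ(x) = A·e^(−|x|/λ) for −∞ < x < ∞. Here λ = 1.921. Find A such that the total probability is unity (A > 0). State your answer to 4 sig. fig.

A ≈ 0.7215

We need A² ∫|f|² dx = 1, taking the integral from −∞ to ∞.
With ∫₀^∞ x^0 e^(−αx) dx = 0!/α^1, the integral (without the A² prefactor) comes out to λ.
Setting this equal to 1 gives A² = 1/(λ).
Plugging in λ = 1.921 yields A = 0.72150.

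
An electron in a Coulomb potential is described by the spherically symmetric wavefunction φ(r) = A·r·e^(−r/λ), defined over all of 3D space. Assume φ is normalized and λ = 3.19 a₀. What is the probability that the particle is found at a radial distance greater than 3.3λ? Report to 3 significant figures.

P ≈ 0.213

P = ∫ |φ|² 4πr² dr over r > 3.3λ.
The full normalization integral is A²·[3·π·λ^5] = 1, fixing A².
Substituting u = r/λ, A², 4π and the length scale all cancel in the ratio: P = ∫_{3.3}^{∞} u^4·e^(-2·u) du / ∫_{0}^{∞} u^4·e^(-2·u) du.
An antiderivative of u^4·e^(-2·u) is -(u^4/2 + u^3 + 3·u^2/2 + 3·u/2 + 3/4)·e^(-2·u); evaluating from 3.3 to ∞ gives ≈ 0.15953, while the full integral is 3/4.
The region integral divided by the full integral gives P = 0.2127.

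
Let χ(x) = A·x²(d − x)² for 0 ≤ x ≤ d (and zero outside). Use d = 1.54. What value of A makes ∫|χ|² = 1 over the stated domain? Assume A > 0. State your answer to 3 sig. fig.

A ≈ 3.60

We need A² ∫|f|² dx = 1, taking the integral from 0 to d.
Carrying out the integral gives A² · d^9/630.
Setting this equal to 1 gives A² = 1/(d^9/630).
With d = 1.54: A² = 12.93 and A = 3.596.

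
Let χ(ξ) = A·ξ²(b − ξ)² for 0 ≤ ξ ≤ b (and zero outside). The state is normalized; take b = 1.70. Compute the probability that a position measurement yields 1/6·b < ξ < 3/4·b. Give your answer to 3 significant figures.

P ≈ 0.942

The probability is P = ∫ |χ|² dξ over [1/6·b, 3/4·b].
Since A² = 1/(b^9/630), this is the region integral divided by the full normalization integral.
Substituting u = ξ/b, A² and the length scale cancel in the ratio: P = ∫_{1/6}^{3/4} u^4·(1 - u)^4 du / ∫_{0}^{1} u^4·(1 - u)^4 du.
With ∫ u^4·(1 - u)^4 du = u^5·(70·u^4 - 315·u^3 + 540·u^2 - 420·u + 126)/630 + C, the region integral is ≈ 0.0014954 and the full one is 1/630.
Taking the ratio, P = 0.9421.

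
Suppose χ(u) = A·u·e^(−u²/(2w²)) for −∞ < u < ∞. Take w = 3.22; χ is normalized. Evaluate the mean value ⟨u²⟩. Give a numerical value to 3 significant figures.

⟨u^2⟩ ≈ 15.6

⟨u²⟩ = ∫ u^2 |χ|² du over the full domain.
Using the Gaussian integral ∫_{−∞}^{∞} e^(−αu²) du = √(π/α), the ratio of the moment integral to the normalization integral gives ⟨u²⟩ = 3·w^2/2.
Putting w = 3.22 gives 15.55.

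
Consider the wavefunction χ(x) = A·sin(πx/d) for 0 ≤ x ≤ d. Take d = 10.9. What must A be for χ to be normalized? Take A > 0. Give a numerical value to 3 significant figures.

A ≈ 0.428

We need A² ∫|f|² dx = 1, taking the integral from 0 to d.
Carrying out the integral gives A² · d/2.
Plugging in d = 10.9 yields A = 0.4284.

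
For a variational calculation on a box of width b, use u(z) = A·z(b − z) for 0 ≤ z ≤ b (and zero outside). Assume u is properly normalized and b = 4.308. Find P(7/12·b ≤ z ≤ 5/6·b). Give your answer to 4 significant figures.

P = ∫_{7/12·b}^{5/6·b} |u(z)|² dz.
The normalization integral ∫|u|²dz over the whole domain equals b^5/30·A², and A² cancels in the ratio.
Substituting t = z/b, A² and the length scale cancel in the ratio: P = ∫_{7/12}^{5/6} t^2·(1 - t)^2 dt / ∫_{0}^{1} t^2·(1 - t)^2 dt.
Using ∫ t^2·(1 - t)^2 dt = t^3·(6·t^2 - 15·t + 10)/30, the numerator is ≈ 0.0103709 and the denominator is 1/30.
This works out to P = 0.31113.

P ≈ 0.3111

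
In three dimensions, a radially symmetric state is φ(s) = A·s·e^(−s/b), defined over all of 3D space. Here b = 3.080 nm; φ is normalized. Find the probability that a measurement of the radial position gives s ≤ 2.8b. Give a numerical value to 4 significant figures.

P = ∫ |φ|² 4πs² ds over s ≤ 2.8b.
A² is fixed by ∫₀^∞ 4πs²|φ|² ds = 1, i.e. A² = (3·π·b^5)^(−1).
Let u = s/b; then A², 4π and the length scale all cancel, so P = ∫_{0}^{2.8} u^4·e^(-2·u) du ÷ ∫_{0}^{∞} u^4·e^(-2·u) du.
Using ∫ u^4·e^(-2·u) du = -(u^4/2 + u^3 + 3·u^2/2 + 3·u/2 + 3/4)·e^(-2·u), the numerator is ≈ 0.493387 and the denominator is 3/4.
Taking the ratio yields P = 0.65785.

P ≈ 0.6578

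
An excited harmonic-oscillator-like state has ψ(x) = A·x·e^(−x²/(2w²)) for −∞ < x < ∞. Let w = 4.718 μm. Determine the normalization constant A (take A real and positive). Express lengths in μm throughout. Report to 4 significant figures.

Require ∫ |ψ|² dx = 1 over the whole domain.
With ∫_{−∞}^{∞} x^(2m) e^(−αx²) dx = (2m−1)!!·√π / (2^m α^(m+1/2)), ∫|ψ|² dx = A²·(√(π)·w^3/2).
So A² = (√(π)·w^3/2)^(−1).
Substituting w = 4.718 gives A² = 0.010744, so A = 0.10366.

A ≈ 0.1037 μm^(-3/2)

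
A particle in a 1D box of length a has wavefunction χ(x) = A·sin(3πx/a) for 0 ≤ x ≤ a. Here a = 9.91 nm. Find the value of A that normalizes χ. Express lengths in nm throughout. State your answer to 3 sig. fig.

A ≈ 0.449 nm^(-1/2)

We need A² ∫|f|² dx = 1, taking the integral from 0 to a.
∫|χ|² dx = A²·(a/2).
So A² = (a/2)^(−1).
With a = 9.91: A² = 0.2018 and A = 0.4492.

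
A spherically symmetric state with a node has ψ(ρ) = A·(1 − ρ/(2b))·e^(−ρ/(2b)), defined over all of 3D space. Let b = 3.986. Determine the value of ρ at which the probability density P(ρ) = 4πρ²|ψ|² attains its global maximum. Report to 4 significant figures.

ρ ≈ 20.87

Set d/dρ [P(ρ) = 4πρ²|ψ|²] = 0 and solve for ρ > 0.
Solving yields ρ = b·(√(5) + 3).
With b = 3.986, the most probable radial distance is 20.871.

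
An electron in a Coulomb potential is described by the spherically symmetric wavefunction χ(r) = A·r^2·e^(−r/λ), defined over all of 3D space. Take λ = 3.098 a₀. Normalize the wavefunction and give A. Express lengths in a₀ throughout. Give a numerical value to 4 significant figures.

Require ∫ |χ|² 4πr² dr = 1 over the whole domain.
(Spherical symmetry: dV = 4πr² dr.)
Recall ∫₀^∞ r^m e^(−r/β) dr = m!·β^(m+1), the integral (without the A² prefactor) comes out to 45·π·λ^7/2.
Substituting λ = 3.098 gives A² = 0.0000051653, so A = 0.0022727.

A ≈ 0.002273 a₀^(-7/2)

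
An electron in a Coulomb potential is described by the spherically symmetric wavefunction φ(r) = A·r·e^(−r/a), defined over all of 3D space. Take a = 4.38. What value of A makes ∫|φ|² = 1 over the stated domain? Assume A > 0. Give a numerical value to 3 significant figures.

The normalization condition is ∫|φ|² 4πr² dr = 1 from 0 to ∞.
In 3D with spherical symmetry the volume element is 4πr² dr.
With φ = A·r·e^(−r/a), the integral evaluates to A²·[3·π·a^5].
Substituting a = 4.38 gives A² = 0.00006582, so A = 0.008113.

A ≈ 0.00811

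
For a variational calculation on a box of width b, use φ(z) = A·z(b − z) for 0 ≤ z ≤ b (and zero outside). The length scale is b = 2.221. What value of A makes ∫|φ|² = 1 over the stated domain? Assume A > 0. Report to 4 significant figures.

We need A² ∫|f|² dz = 1, taking the integral from 0 to b.
Expanding the polynomial and integrating term by term, carrying out the integral gives A² · b^5/30.
So A² = (b^5/30)^(−1).
With b = 2.221: A² = 0.55511 and A = 0.74506.

A ≈ 0.7451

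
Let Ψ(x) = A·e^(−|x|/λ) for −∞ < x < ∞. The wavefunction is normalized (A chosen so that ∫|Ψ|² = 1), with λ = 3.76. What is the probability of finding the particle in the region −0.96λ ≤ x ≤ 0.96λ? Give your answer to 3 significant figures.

|Ψ|² is the probability density, so P = ∫_{−0.96λ}^{0.96λ} |Ψ|² dx.
With A² fixed by ∫|Ψ|² = 1, i.e. A² = (λ)^(−1), substitute and integrate.
Both integrals are even about x = 0, so only the x ≥ 0 halves are needed (the factors of 2 cancel). Let u = x/λ; then A² and the length scale cancel, so P = ∫_{0}^{0.96} e^(-2·u) du ÷ ∫_{0}^{∞} e^(-2·u) du.
With ∫ e^(-2·u) du = -e^(-2·u)/2 + C, the region integral is 1/2 - e^(-48/25)/2 and the full one is 1/2.
This works out to P = 0.8534.

P ≈ 0.853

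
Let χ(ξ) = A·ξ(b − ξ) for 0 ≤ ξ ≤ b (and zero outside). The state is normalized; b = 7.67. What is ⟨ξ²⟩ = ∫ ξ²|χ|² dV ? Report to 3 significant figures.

⟨ξ^2⟩ ≈ 16.8

The expectation value is the |χ|²-weighted average of ξ^2: ∫ ξ^2|χ|² dξ.
Expanding the polynomial and integrating term by term, the ratio of the moment integral to the normalization integral gives ⟨ξ²⟩ = 2·b^2/7.
Putting b = 7.67 gives 16.81.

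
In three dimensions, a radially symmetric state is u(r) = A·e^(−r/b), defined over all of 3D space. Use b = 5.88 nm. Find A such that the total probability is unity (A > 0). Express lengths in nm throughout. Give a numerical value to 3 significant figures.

A ≈ 0.0396 nm^(-3/2)

We need A² ∫|f|² 4πr² dr = 1, taking the integral from 0 to ∞.
The angular integral contributes 4π, leaving ∫₀^∞ r²|u|² dr.
Carrying out the integral gives A² · π·b^3.
Plugging in b = 5.88 yields A = 0.03957.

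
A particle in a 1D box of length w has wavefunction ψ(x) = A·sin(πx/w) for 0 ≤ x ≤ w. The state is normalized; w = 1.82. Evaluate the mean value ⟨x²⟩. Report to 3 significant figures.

⟨x²⟩ = ∫ x^2 |ψ|² dx over the full domain.
Since the A² factors cancel between numerator and denominator, ⟨x²⟩ = -w^2/(2·π^2) + w^2/3.
Putting w = 1.82 gives 0.9363.

⟨x^2⟩ ≈ 0.936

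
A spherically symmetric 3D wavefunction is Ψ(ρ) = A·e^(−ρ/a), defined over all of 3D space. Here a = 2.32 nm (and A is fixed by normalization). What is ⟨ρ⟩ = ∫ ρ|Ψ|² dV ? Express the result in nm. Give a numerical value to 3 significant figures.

By definition ⟨ρ⟩ = ∫ ρ |Ψ(ρ)|² 4πρ² dρ.
Since the A² factors cancel between numerator and denominator, ⟨ρ⟩ = 3·a/2.
With a = 2.32, ⟨ρ⟩ = 3.480.

⟨ρ⟩ ≈ 3.48 nm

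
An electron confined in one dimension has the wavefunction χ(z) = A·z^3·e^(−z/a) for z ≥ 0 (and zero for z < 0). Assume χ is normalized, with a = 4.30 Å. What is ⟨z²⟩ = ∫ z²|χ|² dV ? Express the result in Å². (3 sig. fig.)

⟨z²⟩ = ∫ z^2 |χ|² dz over the full domain.
The ratio of the moment integral to the normalization integral gives ⟨z²⟩ = 14·a^2.
With a = 4.30, ⟨z^2⟩ = 258.9.

⟨z^2⟩ ≈ 259 Å^2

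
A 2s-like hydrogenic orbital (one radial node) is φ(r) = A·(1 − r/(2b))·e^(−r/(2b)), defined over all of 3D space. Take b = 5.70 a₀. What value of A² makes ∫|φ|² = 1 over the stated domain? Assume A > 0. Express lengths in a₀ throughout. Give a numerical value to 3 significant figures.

A^2 ≈ 0.000215 a₀^(-3)

We need A² ∫|f|² 4πr² dr = 1, taking the integral from 0 to ∞.
(Spherical symmetry: dV = 4πr² dr.)
With φ = A·(1 − r/(2b))·e^(−r/(2b)), the integral evaluates to A²·[8·π·b^3].
So A² = (8·π·b^3)^(−1).
Plugging in b = 5.70 yields A = 0.01466.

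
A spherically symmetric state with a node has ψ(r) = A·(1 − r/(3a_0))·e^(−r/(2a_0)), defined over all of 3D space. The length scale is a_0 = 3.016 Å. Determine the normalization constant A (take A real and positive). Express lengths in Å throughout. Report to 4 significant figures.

A ≈ 0.06596 Å^(-3/2)

The normalization condition is ∫|ψ|² 4πr² dr = 1 from 0 to ∞.
In 3D with spherical symmetry the volume element is 4πr² dr.
With ∫₀^∞ r^4 e^(−αr) dr = 4!/α^5, the integral (without the A² prefactor) comes out to 8·π·a_0^3/3.
Setting this equal to 1 gives A² = 1/(8·π·a_0^3/3).
Substituting a_0 = 3.016 gives A² = 0.0043510, so A = 0.065962.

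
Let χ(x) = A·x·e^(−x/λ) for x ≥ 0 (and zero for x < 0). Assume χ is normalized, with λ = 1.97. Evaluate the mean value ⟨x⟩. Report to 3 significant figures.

⟨x⟩ ≈ 2.96

The expectation value is the |χ|²-weighted average of x: ∫ x|χ|² dx.
Evaluating both integrals, ⟨x⟩ = 3·λ/2.
With λ = 1.97, ⟨x⟩ = 2.955.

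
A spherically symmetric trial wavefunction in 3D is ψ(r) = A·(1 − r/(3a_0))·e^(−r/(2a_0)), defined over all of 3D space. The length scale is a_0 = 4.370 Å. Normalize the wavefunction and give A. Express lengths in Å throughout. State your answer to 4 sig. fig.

Require ∫ |ψ|² 4πr² dr = 1 over the whole domain.
In 3D with spherical symmetry the volume element is 4πr² dr.
Carrying out the integral gives A² · 8·π·a_0^3/3.
So A² = (8·π·a_0^3/3)^(−1).
Plugging in a_0 = 4.370 yields A = 0.037820.

A ≈ 0.03782 Å^(-3/2)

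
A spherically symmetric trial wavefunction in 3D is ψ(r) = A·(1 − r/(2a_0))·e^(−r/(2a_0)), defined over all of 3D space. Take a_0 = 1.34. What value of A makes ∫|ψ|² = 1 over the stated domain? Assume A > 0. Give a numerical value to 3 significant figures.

We need A² ∫|f|² 4πr² dr = 1, taking the integral from 0 to ∞.
Using ∫₀^∞ rⁿ e^(−αr) dr = n!/αⁿ⁺¹, with ψ = A·(1 − r/(2a_0))·e^(−r/(2a_0)), the integral evaluates to A²·[8·π·a_0^3].
Setting this equal to 1 gives A² = 1/(8·π·a_0^3).
Plugging in a_0 = 1.34 yields A = 0.1286.

A ≈ 0.129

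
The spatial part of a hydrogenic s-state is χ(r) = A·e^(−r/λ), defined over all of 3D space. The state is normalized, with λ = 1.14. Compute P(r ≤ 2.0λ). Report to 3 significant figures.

With dV = 4πr²dr, the probability is ∫|χ|² dV over r ≤ 2.0λ.
A² is fixed by ∫₀^∞ 4πr²|χ|² dr = 1, i.e. A² = (π·λ^3)^(−1).
Let u = r/λ; then A², 4π and the length scale all cancel, so P = ∫_{0}^{2.0} u^2·e^(-2·u) du ÷ ∫_{0}^{∞} u^2·e^(-2·u) du.
With ∫ u^2·e^(-2·u) du = -(2·u^2 + 2·u + 1)·e^(-2·u)/4 + C, the region integral is 1/4 - 13·e^(-4)/4 and the full one is 1/4.
Taking the ratio yields P = 0.7619.

P ≈ 0.762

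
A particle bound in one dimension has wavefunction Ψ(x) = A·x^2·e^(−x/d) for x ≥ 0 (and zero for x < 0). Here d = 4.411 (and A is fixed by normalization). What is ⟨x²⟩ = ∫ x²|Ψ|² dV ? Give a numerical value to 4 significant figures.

By definition ⟨x²⟩ = ∫ x^2 |Ψ(x)|² dx.
Since the A² factors cancel between numerator and denominator, ⟨x²⟩ = 15·d^2/2.
Putting d = 4.411 gives 145.93.

⟨x^2⟩ ≈ 145.9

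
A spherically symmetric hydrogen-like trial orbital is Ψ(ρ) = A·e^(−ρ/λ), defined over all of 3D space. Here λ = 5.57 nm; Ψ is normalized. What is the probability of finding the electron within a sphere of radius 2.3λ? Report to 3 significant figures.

With dV = 4πρ²dρ, the probability is ∫|Ψ|² dV over ρ ≤ 2.3λ.
Normalization gives A² = 1/(π·λ^3).
Substituting u = ρ/λ, A², 4π and the length scale all cancel in the ratio: P = ∫_{0}^{2.3} u^2·e^(-2·u) du / ∫_{0}^{∞} u^2·e^(-2·u) du.
With ∫ u^2·e^(-2·u) du = -(2·u^2 + 2·u + 1)·e^(-2·u)/4 + C, the region integral is 1/4 - 809·e^(-23/5)/200 and the full one is 1/4.
This evaluates to P = 0.8374.

P ≈ 0.837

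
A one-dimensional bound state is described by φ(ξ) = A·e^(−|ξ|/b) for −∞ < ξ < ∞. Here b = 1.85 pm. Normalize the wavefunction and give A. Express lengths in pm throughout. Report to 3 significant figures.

A ≈ 0.735 pm^(-1/2)

The normalization condition is ∫|φ|² dξ = 1 from −∞ to ∞.
∫|φ|² dξ = A²·(b).
Substituting b = 1.85 gives A² = 0.5405, so A = 0.7352.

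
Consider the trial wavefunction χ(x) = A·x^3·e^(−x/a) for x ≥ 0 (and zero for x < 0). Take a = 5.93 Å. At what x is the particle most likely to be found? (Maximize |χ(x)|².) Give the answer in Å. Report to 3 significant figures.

x ≈ 17.8 Å

The maximum of |χ(x)|² occurs where its derivative vanishes.
Solving yields x = 3·a.
With a = 5.93, the most probable position is 17.79 Å.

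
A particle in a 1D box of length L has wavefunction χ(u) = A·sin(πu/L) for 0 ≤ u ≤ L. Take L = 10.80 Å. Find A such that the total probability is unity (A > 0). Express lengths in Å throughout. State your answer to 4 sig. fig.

Require ∫ |χ|² du = 1 over the whole domain.
With ∫₀^L sin²(nπu/L) du = L/2, ∫|χ|² du = A²·(L/2).
Substituting L = 10.80 gives A² = 0.18519, so A = 0.43033.

A ≈ 0.4303 Å^(-1/2)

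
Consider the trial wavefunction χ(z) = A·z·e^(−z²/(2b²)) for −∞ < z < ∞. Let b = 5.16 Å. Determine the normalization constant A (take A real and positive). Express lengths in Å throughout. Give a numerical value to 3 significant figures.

A ≈ 0.0906 Å^(-3/2)

We need A² ∫|f|² dz = 1, taking the integral from −∞ to ∞.
Carrying out the integral gives A² · √(π)·b^3/2.
So A² = (√(π)·b^3/2)^(−1).
With b = 5.16: A² = 0.008213 and A = 0.09063.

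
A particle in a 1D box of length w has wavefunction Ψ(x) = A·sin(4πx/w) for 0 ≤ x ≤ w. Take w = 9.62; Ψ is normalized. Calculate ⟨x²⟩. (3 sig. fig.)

By definition ⟨x²⟩ = ∫ x^2 |Ψ(x)|² dx.
Evaluating both integrals, ⟨x²⟩ = -w^2/(32·π^2) + w^2/3.
Putting w = 9.62 gives 30.56.

⟨x^2⟩ ≈ 30.6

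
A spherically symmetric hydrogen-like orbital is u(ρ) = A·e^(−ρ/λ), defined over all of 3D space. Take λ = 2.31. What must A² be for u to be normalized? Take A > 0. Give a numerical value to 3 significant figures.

We need A² ∫|f|² 4πρ² dρ = 1, taking the integral from 0 to ∞.
(Spherical symmetry: dV = 4πρ² dρ.)
Recall ∫₀^∞ ρ^m e^(−ρ/β) dρ = m!·β^(m+1), the integral (without the A² prefactor) comes out to π·λ^3.
Hence A² = 1/[π·λ^3].
With λ = 2.31: A² = 0.02582 and A = 0.1607.

A^2 ≈ 0.0258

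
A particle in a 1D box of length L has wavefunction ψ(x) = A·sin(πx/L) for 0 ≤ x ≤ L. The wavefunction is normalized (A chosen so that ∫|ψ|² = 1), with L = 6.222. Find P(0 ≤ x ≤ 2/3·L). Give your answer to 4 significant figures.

P = ∫_{0}^{2/3·L} |ψ(x)|² dx.
With A² fixed by ∫|ψ|² = 1, i.e. A² = (L/2)^(−1), substitute and integrate.
Substituting u = x/L, A² and the length scale cancel in the ratio: P = ∫_{0}^{2/3} sin(π·u)^2 du / ∫_{0}^{1} sin(π·u)^2 du.
An antiderivative of sin(π·u)^2 is u/2 - sin(2·π·u)/(4·π); evaluating from 0 to 2/3 gives √(3)/(8·π) + 1/3, while the full integral is 1/2.
The result is P = √(3)/(4·π) + 2/3.

P ≈ 0.8045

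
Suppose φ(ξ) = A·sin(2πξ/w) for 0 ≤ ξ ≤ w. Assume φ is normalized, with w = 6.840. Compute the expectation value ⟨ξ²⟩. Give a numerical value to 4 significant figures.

By definition ⟨ξ²⟩ = ∫ ξ^2 |φ(ξ)|² dξ.
With ∫₀^w sin²(nπξ/w) dξ = w/2, since the A² factors cancel between numerator and denominator, ⟨ξ²⟩ = -w^2/(8·π^2) + w^2/3.
Putting w = 6.840 gives 15.003.

⟨ξ^2⟩ ≈ 15.00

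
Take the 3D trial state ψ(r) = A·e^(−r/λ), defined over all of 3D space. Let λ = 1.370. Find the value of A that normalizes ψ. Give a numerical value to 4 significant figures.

We need A² ∫|f|² 4πr² dr = 1, taking the integral from 0 to ∞.
In 3D with spherical symmetry the volume element is 4πr² dr.
With ψ = A·e^(−r/λ), the integral evaluates to A²·[π·λ^3].
Setting this equal to 1 gives A² = 1/(π·λ^3).
Substituting λ = 1.370 gives A² = 0.12379, so A = 0.35184.

A ≈ 0.3518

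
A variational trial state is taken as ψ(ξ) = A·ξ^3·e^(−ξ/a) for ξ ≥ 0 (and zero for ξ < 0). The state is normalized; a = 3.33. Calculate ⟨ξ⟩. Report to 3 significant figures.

By definition ⟨ξ⟩ = ∫ ξ |ψ(ξ)|² dξ.
Since the A² factors cancel between numerator and denominator, ⟨ξ⟩ = 7·a/2.
With a = 3.33, ⟨ξ⟩ = 11.66.

⟨ξ⟩ ≈ 11.7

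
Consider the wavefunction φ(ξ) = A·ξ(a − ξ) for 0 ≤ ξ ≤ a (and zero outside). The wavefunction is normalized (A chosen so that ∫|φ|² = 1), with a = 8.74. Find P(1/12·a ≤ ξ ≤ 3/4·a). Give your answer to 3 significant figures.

|φ|² is the probability density, so P = ∫_{1/12·a}^{3/4·a} |φ|² dξ.
The normalization integral ∫|φ|²dξ over the whole domain equals a^5/30·A², and A² cancels in the ratio.
In terms of u = ξ/a (A² and the length scale cancel between numerator and denominator), P = [∫_{1/12}^{3/4} u^2·(1 - u)^2 du] / [∫_{0}^{1} u^2·(1 - u)^2 du].
With ∫ u^2·(1 - u)^2 du = u^3·(6·u^2 - 15·u + 10)/30 + C, the region integral is ≈ 0.029713 and the full one is 1/30.
Evaluating gives P = 4621/5184.

P ≈ 0.891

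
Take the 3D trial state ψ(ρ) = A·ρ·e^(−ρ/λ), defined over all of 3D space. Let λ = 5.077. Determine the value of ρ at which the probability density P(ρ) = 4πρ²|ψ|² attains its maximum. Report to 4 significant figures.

ρ ≈ 10.15

The maximum of P(ρ) = 4πρ²|ψ|² occurs where its derivative vanishes.
Solving yields ρ = 2·λ.
With λ = 5.077, the most probable radial distance is 10.154.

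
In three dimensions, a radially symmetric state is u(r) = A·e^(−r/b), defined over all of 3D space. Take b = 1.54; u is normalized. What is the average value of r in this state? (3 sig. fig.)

⟨r⟩ ≈ 2.31

By definition ⟨r⟩ = ∫ r |u(r)|² 4πr² dr.
Recall ∫₀^∞ r^m e^(−r/β) dr = m!·β^(m+1), the ratio of the moment integral to the normalization integral gives ⟨r⟩ = 3·b/2.
Putting b = 1.54 gives 2.310.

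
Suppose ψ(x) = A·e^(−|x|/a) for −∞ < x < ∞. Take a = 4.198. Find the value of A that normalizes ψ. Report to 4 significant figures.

The normalization condition is ∫|ψ|² dx = 1 from −∞ to ∞.
Recall ∫₀^∞ x^m e^(−x/β) dx = m!·β^(m+1), the integral (without the A² prefactor) comes out to a.
So A² = (a)^(−1).
With a = 4.198: A² = 0.23821 and A = 0.48807.

A ≈ 0.4881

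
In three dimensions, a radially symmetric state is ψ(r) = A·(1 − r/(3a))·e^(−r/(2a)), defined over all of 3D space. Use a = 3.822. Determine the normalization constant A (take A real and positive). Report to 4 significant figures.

Normalization requires ∫|ψ|² 4πr² dr = 1, integrated from 0 to ∞.
The angular integral contributes 4π, leaving ∫₀^∞ r²|ψ|² dr.
Using ∫₀^∞ rⁿ e^(−αr) dr = n!/αⁿ⁺¹, with ψ = A·(1 − r/(3a))·e^(−r/(2a)), the integral evaluates to A²·[8·π·a^3/3].
With a = 3.822: A² = 0.0021380 and A = 0.046239.

A ≈ 0.04624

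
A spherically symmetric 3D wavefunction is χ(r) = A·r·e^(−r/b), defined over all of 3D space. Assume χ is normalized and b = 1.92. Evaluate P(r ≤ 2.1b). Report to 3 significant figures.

P ≈ 0.410

With dV = 4πr²dr, the probability is ∫|χ|² dV over r ≤ 2.1b.
Normalization gives A² = 1/(3·π·b^5).
In terms of u = r/b (A², 4π and the length scale all cancel between numerator and denominator), P = [∫_{0}^{2.1} u^4·e^(-2·u) du] / [∫_{0}^{∞} u^4·e^(-2·u) du].
With ∫ u^4·e^(-2·u) du = -(u^4/2 + u^3 + 3·u^2/2 + 3·u/2 + 3/4)·e^(-2·u) + C, the region integral is ≈ 0.30763 and the full one is 3/4.
Taking the ratio yields P = 0.4102.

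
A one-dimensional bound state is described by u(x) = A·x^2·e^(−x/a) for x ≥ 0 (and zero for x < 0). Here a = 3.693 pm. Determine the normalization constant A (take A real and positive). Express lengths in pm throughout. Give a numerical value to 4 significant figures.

A ≈ 0.04406 pm^(-5/2)

Normalization requires ∫|u|² dx = 1, integrated from 0 to ∞.
With ∫₀^∞ x^4 e^(−αx) dx = 4!/α^5, carrying out the integral gives A² · 3·a^5/4.
Hence A² = 1/[3·a^5/4].
Plugging in a = 3.693 yields A = 0.044058.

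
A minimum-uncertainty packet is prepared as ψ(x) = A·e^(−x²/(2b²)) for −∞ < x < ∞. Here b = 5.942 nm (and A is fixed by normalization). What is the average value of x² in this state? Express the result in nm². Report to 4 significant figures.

The expectation value is the |ψ|²-weighted average of x^2: ∫ x^2|ψ|² dx.
Since the A² factors cancel between numerator and denominator, ⟨x²⟩ = b^2/2.
With b = 5.942, ⟨x^2⟩ = 17.654.

⟨x^2⟩ ≈ 17.65 nm^2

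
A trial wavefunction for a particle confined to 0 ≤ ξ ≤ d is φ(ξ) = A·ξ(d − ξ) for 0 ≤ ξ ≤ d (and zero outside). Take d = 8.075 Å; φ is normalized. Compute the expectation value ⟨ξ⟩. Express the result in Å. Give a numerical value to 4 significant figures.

By definition ⟨ξ⟩ = ∫ ξ |φ(ξ)|² dξ.
The ratio of the moment integral to the normalization integral gives ⟨ξ⟩ = d/2.
Putting d = 8.075 gives 4.0375.

⟨ξ⟩ ≈ 4.038 Å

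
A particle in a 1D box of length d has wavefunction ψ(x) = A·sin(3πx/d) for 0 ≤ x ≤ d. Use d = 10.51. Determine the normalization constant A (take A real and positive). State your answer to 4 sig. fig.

Require ∫ |ψ|² dx = 1 over the whole domain.
Using sin²θ = (1 − cos 2θ)/2, ∫|ψ|² dx = A²·(d/2).
So A² = (d/2)^(−1).
With d = 10.51: A² = 0.19029 and A = 0.43623.

A ≈ 0.4362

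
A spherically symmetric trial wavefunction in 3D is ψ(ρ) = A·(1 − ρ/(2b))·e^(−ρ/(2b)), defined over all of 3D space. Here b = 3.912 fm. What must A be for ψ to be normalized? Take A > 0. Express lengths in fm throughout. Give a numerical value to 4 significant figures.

A ≈ 0.02578 fm^(-3/2)

We need A² ∫|f|² 4πρ² dρ = 1, taking the integral from 0 to ∞.
With ψ = A·(1 − ρ/(2b))·e^(−ρ/(2b)), the integral evaluates to A²·[8·π·b^3].
Hence A² = 1/[8·π·b^3].
Substituting b = 3.912 gives A² = 0.00066460, so A = 0.025780.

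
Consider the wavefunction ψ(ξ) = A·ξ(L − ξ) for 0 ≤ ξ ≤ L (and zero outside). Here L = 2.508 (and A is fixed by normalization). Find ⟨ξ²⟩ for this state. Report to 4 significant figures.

⟨ξ^2⟩ ≈ 1.797

The expectation value is the |ψ|²-weighted average of ξ^2: ∫ ξ^2|ψ|² dξ.
Expanding the polynomial and integrating term by term, the ratio of the moment integral to the normalization integral gives ⟨ξ²⟩ = 2·L^2/7.
With L = 2.508, ⟨ξ^2⟩ = 1.7972.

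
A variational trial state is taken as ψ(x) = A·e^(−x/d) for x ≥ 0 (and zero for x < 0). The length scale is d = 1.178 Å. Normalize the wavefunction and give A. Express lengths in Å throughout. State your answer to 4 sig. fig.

A ≈ 1.303 Å^(-1/2)

We need A² ∫|f|² dx = 1, taking the integral from 0 to ∞.
With ∫₀^∞ x^0 e^(−αx) dx = 0!/α^1, carrying out the integral gives A² · d/2.
With d = 1.178: A² = 1.6978 and A = 1.3030.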